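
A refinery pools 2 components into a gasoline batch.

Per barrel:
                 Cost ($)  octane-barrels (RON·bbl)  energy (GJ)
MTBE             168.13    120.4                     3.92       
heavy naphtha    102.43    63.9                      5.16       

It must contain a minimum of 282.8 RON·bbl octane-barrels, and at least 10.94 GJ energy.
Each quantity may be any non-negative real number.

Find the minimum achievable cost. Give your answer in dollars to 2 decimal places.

Treat it as an LP. Let x1 = barrels of MTBE, x2 = barrels of heavy naphtha.
Minimize 168.13x1 + 102.43x2 s.t.:
  120.4x1 + 63.9x2 ≥ 282.8   (octane-barrels)
  3.92x1 + 5.16x2 ≥ 10.94   (energy)
  x1, x2 ≥ 0.
Both inputs are positive at the optimum. Binding constraints: octane-barrels and energy.
So MTBE = 2.05025 barrels, heavy naphtha = 0.562604 barrels.
Objective = 168.13·2.05025 + 102.43·0.562604 = 402.3361.

$402.34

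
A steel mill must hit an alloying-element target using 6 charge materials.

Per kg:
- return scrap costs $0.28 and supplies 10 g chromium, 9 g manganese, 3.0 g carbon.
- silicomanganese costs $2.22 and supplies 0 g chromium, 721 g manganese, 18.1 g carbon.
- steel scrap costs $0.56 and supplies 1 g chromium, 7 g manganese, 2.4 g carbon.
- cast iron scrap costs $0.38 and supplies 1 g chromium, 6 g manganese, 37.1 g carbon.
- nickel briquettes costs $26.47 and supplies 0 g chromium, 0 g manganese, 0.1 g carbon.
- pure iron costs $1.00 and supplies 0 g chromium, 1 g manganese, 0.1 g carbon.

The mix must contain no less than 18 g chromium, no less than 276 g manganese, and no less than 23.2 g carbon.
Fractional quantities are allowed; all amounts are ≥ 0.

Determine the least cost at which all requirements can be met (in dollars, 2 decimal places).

$1.41

This is a linear program. Let x1 = kg of return scrap, x2 = kg of silicomanganese, x3 = kg of steel scrap, x4 = kg of cast iron scrap, x5 = kg of nickel briquettes, x6 = kg of pure iron.
min 0.28x1 + 2.22x2 + 0.56x3 + 0.38x4 + 26.47x5 + 1x6 subject to:
  10x1 + 1x3 + 1x4 ≥ 18   (chromium)
  9x1 + 721x2 + 7x3 + 6x4 + 1x6 ≥ 276   (manganese)
  3x1 + 18.1x2 + 2.4x3 + 37.1x4 + 0.1x5 + 0.1x6 ≥ 23.2   (carbon)
  x1, x2, x3, x4, x5, x6 ≥ 0.
The minimum-cost mix takes nothing from steel scrap, nickel briquettes, pure iron — only return scrap, silicomanganese, cast iron scrap. There the chromium, manganese, carbon constraints are tight.
That vertex is x1 = 1.769, x2 = 0.3582, x4 = 0.3075.
Objective = 0.28·1.769 + 2.22·0.3582 + 0.38·0.3075 = 1.4074.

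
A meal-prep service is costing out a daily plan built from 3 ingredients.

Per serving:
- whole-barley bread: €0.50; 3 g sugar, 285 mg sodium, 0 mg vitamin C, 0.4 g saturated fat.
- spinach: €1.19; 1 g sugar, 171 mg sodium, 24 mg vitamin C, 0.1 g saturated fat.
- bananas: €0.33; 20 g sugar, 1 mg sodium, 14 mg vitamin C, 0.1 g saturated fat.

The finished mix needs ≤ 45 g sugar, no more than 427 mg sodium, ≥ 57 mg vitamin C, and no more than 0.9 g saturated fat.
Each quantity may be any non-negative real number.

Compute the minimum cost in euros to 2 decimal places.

Let x1 = servings of whole-barley bread, x2 = servings of spinach, x3 = servings of bananas.
Minimise 0.5x1 + 1.19x2 + 0.33x3 with:
  3x1 + 1x2 + 20x3 ≤ 45   (sugar)
  285x1 + 171x2 + 1x3 ≤ 427   (sodium)
  24x2 + 14x3 ≥ 57   (vitamin C)
  0.4x1 + 0.1x2 + 0.1x3 ≤ 0.9   (saturated fat)
  x1, x2, x3 ≥ 0.
The minimum-cost mix takes nothing from whole-barley bread — only spinach, bananas. The sugar and vitamin C requirements are met with equality.
Optimal quantities: spinach = 1.094 servings, bananas = 2.195 servings.
Objective = 1.19·1.094 + 0.33·2.195 = 2.0262.

€2.03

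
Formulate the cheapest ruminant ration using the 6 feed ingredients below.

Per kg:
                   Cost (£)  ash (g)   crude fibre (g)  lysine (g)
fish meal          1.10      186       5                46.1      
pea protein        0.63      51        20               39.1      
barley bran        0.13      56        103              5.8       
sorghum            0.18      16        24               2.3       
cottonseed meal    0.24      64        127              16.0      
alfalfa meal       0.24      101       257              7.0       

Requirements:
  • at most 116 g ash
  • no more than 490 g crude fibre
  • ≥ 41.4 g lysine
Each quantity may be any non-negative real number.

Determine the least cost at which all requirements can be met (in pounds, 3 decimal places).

Set it up as a linear program. Let x1 = kg of fish meal, x2 = kg of pea protein, x3 = kg of barley bran, x4 = kg of sorghum, x5 = kg of cottonseed meal, x6 = kg of alfalfa meal.
Minimise 1.1x1 + 0.63x2 + 0.13x3 + 0.18x4 + 0.24x5 + 0.24x6 with:
  186x1 + 51x2 + 56x3 + 16x4 + 64x5 + 101x6 ≤ 116   (ash)
  5x1 + 20x2 + 103x3 + 24x4 + 127x5 + 257x6 ≤ 490   (crude fibre)
  46.1x1 + 39.1x2 + 5.8x3 + 2.3x4 + 16x5 + 7x6 ≥ 41.4   (lysine)
  x1, x2, x3, x4, x5, x6 ≥ 0.
The optimal basis is {pea protein, cottonseed meal}; fish meal, barley bran, sorghum, alfalfa meal drop out. The ash and lysine requirements are met with equality.
So pea protein = 0.47059 kg, cottonseed meal = 1.4375 kg.
Hence cost = 0.63·0.47059 + 0.24·1.4375 = £0.64147.

£0.641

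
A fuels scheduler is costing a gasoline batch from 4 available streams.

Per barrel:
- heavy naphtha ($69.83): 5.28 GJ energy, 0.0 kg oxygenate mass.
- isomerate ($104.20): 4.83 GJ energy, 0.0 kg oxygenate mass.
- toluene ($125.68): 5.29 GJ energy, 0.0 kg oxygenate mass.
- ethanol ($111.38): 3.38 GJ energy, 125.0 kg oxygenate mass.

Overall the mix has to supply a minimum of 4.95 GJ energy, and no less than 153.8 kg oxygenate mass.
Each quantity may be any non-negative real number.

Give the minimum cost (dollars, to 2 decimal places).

$147.51

Let x1 = barrels of heavy naphtha, x2 = barrels of isomerate, x3 = barrels of toluene, x4 = barrels of ethanol.
min 69.83x1 + 104.2x2 + 125.68x3 + 111.38x4 with:
  5.28x1 + 4.83x2 + 5.29x3 + 3.38x4 ≥ 4.95   (energy)
  125x4 ≥ 153.8   (oxygenate mass)
  x1, x2, x3, x4 ≥ 0.
The minimum-cost mix takes nothing from isomerate, toluene — only heavy naphtha, ethanol. There the energy and oxygenate mass constraints are tight.
Optimal quantities: heavy naphtha = 0.14986 barrels, ethanol = 1.2304 barrels.
Objective = 69.83·0.14986 + 111.38·1.2304 = 147.5067.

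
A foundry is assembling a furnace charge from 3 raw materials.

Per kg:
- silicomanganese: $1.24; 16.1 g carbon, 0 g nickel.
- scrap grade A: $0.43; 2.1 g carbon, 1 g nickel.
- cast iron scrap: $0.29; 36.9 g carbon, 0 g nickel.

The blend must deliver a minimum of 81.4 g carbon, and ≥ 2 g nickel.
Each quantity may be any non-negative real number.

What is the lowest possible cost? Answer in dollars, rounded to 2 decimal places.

$1.47

Treat it as an LP. Let x1 = kg of silicomanganese, x2 = kg of scrap grade A, x3 = kg of cast iron scrap.
min 1.24x1 + 0.43x2 + 0.29x3 s.t.:
  16.1x1 + 2.1x2 + 36.9x3 ≥ 81.4   (carbon)
  1x2 ≥ 2   (nickel)
  x1, x2, x3 ≥ 0.
The cheapest feasible vertex uses only scrap grade A, cast iron scrap; silicomanganese is not used. Binding constraints: carbon and nickel.
So scrap grade A = 2 kg, cast iron scrap = 2.092 kg.
Total cost: 0.43·2 + 0.29·2.092 = 1.4667.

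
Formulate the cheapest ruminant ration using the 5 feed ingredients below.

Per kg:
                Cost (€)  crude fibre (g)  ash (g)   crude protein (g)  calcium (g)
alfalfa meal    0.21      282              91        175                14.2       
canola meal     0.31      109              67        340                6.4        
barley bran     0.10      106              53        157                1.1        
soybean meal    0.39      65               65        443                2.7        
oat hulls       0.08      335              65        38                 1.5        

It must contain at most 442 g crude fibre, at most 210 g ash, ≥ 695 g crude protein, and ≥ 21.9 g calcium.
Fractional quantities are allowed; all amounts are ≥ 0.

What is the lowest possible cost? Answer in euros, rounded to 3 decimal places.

Let x1 = kg of alfalfa meal, x2 = kg of canola meal, x3 = kg of barley bran, x4 = kg of soybean meal, x5 = kg of oat hulls.
Minimize 0.21x1 + 0.31x2 + 0.1x3 + 0.39x4 + 0.08x5 s.t.:
  282x1 + 109x2 + 106x3 + 65x4 + 335x5 ≤ 442   (crude fibre)
  91x1 + 67x2 + 53x3 + 65x4 + 65x5 ≤ 210   (ash)
  175x1 + 340x2 + 157x3 + 443x4 + 38x5 ≥ 695   (crude protein)
  14.2x1 + 6.4x2 + 1.1x3 + 2.7x4 + 1.5x5 ≥ 21.9   (calcium)
  x1, x2, x3, x4, x5 ≥ 0.
The optimal basis is {alfalfa meal, canola meal, barley bran}; soybean meal, oat hulls drop out. The crude fibre, crude protein, calcium requirements are met with equality.
Optimal quantities: alfalfa meal = 0.8746 kg, canola meal = 1.415 kg, barley bran = 0.3884 kg.
Objective = 0.21·0.8746 + 0.31·1.415 + 0.1·0.3884 = 0.66116.

€0.661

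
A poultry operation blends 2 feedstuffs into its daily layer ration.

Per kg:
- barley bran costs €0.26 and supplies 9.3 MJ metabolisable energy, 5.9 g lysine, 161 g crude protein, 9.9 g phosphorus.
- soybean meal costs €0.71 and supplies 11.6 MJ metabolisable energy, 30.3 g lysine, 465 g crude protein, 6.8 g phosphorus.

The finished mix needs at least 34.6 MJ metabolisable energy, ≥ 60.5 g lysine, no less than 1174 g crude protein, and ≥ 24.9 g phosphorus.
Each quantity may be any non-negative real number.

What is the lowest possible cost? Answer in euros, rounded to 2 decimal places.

Let x1 = kg of barley bran, x2 = kg of soybean meal.
Minimize 0.26x1 + 0.71x2 s.t.:
  9.3x1 + 11.6x2 ≥ 34.6   (metabolisable energy)
  5.9x1 + 30.3x2 ≥ 60.5   (lysine)
  161x1 + 465x2 ≥ 1174   (crude protein)
  9.9x1 + 6.8x2 ≥ 24.9   (phosphorus)
  x1, x2 ≥ 0.
Both inputs are positive at the optimum. There the crude protein and phosphorus constraints are tight.
So barley bran = 1.025 kg, soybean meal = 2.17 kg.
Hence cost = 0.26·1.025 + 0.71·2.17 = €1.8072.

€1.81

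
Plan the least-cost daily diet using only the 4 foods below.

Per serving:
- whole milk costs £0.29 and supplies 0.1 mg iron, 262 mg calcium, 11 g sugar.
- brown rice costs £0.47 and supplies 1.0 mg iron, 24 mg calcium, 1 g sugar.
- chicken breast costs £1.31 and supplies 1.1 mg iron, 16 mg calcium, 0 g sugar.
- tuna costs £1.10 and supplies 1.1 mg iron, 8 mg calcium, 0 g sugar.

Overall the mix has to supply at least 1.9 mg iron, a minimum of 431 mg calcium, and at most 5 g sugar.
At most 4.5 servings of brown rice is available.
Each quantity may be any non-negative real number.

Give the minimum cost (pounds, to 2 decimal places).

Set it up as a linear program. Let x1 = servings of whole milk, x2 = servings of brown rice, x3 = servings of chicken breast, x4 = servings of tuna.
min 0.29x1 + 0.47x2 + 1.31x3 + 1.1x4 subject to:
  0.1x1 + 1x2 + 1.1x3 + 1.1x4 ≥ 1.9   (iron)
  262x1 + 24x2 + 16x3 + 8x4 ≥ 431   (calcium)
  11x1 + 1x2 ≤ 5   (sugar)
  x2 ≤ 4.5
  x1, x2, x3, x4 ≥ 0.
The minimum-cost mix takes nothing from brown rice, tuna — only whole milk, chicken breast. There the calcium and sugar constraints are tight.
So whole milk = 0.45455 servings, chicken breast = 19.494 servings.
Hence cost = 0.29·0.45455 + 1.31·19.494 = £25.6690.

£25.67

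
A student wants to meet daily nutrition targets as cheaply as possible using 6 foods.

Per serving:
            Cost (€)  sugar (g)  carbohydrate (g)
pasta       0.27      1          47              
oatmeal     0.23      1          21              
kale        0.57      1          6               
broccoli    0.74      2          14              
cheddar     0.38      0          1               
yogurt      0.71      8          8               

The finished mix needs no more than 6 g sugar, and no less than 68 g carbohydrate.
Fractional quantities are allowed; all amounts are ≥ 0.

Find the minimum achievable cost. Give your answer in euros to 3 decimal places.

€0.391

Treat it as an LP. Let x1 = servings of pasta, x2 = servings of oatmeal, x3 = servings of kale, x4 = servings of broccoli, x5 = servings of cheddar, x6 = servings of yogurt.
Minimize 0.27x1 + 0.23x2 + 0.57x3 + 0.74x4 + 0.38x5 + 0.71x6 subject to:
  1x1 + 1x2 + 1x3 + 2x4 + 8x6 ≤ 6   (sugar)
  47x1 + 21x2 + 6x3 + 14x4 + 1x5 + 8x6 ≥ 68   (carbohydrate)
  x1, x2, x3, x4, x5, x6 ≥ 0.
The minimum-cost mix takes nothing from oatmeal, kale, broccoli, cheddar, yogurt — only pasta. Binding constraint: carbohydrate.
Solving gives x1 = 1.447.
Hence cost = 0.27·1.447 = €0.39069.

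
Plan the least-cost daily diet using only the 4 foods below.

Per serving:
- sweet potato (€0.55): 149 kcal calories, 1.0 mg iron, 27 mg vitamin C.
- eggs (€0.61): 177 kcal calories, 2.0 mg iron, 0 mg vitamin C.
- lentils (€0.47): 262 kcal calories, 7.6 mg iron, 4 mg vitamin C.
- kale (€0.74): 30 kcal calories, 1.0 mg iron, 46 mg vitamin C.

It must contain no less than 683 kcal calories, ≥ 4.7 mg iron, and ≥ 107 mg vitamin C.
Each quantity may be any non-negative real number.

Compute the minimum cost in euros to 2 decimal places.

This is a linear program. Let x1 = servings of sweet potato, x2 = servings of eggs, x3 = servings of lentils, x4 = servings of kale.
Minimise 0.55x1 + 0.61x2 + 0.47x3 + 0.74x4 with:
  149x1 + 177x2 + 262x3 + 30x4 ≥ 683   (calories)
  1x1 + 2x2 + 7.6x3 + 1x4 ≥ 4.7   (iron)
  27x1 + 4x3 + 46x4 ≥ 107   (vitamin C)
  x1, x2, x3, x4 ≥ 0.
The cheapest feasible vertex uses only sweet potato, lentils; eggs, kale are not used. There the calories and vitamin C constraints are tight.
That vertex is x1 = 3.906, x3 = 0.3856.
Objective = 0.55·3.906 + 0.47·0.3856 = 2.3295.

€2.33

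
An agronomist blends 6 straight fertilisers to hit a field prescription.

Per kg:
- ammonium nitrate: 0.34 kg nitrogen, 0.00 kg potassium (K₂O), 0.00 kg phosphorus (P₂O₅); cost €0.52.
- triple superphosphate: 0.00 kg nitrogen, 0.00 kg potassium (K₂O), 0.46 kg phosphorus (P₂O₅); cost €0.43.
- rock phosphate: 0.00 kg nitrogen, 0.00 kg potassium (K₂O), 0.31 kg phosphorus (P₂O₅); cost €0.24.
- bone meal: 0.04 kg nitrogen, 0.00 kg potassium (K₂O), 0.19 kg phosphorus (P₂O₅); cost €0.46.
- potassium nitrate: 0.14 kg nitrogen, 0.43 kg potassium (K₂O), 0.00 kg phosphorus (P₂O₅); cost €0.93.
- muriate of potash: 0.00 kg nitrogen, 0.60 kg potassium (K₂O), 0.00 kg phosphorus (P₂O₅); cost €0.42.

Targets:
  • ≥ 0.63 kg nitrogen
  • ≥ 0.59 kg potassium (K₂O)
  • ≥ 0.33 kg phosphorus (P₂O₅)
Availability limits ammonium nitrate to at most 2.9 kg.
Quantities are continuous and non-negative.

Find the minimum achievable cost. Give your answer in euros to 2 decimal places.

Set it up as a linear program. Let x1 = kg of ammonium nitrate, x2 = kg of triple superphosphate, x3 = kg of rock phosphate, x4 = kg of bone meal, x5 = kg of potassium nitrate, x6 = kg of muriate of potash.
Minimize 0.52x1 + 0.43x2 + 0.24x3 + 0.46x4 + 0.93x5 + 0.42x6 with:
  0.34x1 + 0.04x4 + 0.14x5 ≥ 0.63   (nitrogen)
  0.43x5 + 0.6x6 ≥ 0.59   (potassium (K₂O))
  0.46x2 + 0.31x3 + 0.19x4 ≥ 0.33   (phosphorus (P₂O₅))
  x1 ≤ 2.9
  x1, x2, x3, x4, x5, x6 ≥ 0.
The cheapest feasible vertex uses only ammonium nitrate, rock phosphate, muriate of potash; triple superphosphate, bone meal, potassium nitrate are not used. Binding constraints: nitrogen, potassium (K₂O), phosphorus (P₂O₅).
Optimal quantities: ammonium nitrate = 1.853 kg, rock phosphate = 1.065 kg, muriate of potash = 0.9833 kg.
Cost = 0.52·1.853 + 0.24·1.065 + 0.42·0.9833 = 1.6321.

€1.63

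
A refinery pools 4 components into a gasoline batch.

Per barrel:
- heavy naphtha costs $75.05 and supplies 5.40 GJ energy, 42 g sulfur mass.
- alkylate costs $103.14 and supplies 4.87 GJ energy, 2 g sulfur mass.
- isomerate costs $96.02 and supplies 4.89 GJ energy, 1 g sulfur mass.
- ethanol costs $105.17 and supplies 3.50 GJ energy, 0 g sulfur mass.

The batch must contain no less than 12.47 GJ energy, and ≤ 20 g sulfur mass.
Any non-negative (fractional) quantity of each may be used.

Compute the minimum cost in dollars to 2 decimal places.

$231.64

Treat it as an LP. Let x1 = barrels of heavy naphtha, x2 = barrels of alkylate, x3 = barrels of isomerate, x4 = barrels of ethanol.
Minimize 75.05x1 + 103.14x2 + 96.02x3 + 105.17x4 s.t.:
  5.4x1 + 4.87x2 + 4.89x3 + 3.5x4 ≥ 12.47   (energy)
  42x1 + 2x2 + 1x3 ≤ 20   (sulfur mass)
  x1, x2, x3, x4 ≥ 0.
The cheapest feasible vertex uses only heavy naphtha, isomerate; alkylate, ethanol are not used. There the energy and sulfur mass constraints are tight.
Optimal quantities: heavy naphtha = 0.42669 barrels, isomerate = 2.0789 barrels.
Total cost: 75.05·0.42669 + 96.02·2.0789 = 231.6391.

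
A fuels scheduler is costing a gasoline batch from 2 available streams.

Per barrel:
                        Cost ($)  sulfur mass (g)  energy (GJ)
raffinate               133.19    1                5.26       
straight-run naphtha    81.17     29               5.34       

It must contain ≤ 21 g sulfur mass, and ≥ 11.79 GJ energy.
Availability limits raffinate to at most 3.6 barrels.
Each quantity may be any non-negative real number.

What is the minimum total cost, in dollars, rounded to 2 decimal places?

$262.31

Let x1 = barrels of raffinate, x2 = barrels of straight-run naphtha.
Minimize 133.19x1 + 81.17x2 with:
  1x1 + 29x2 ≤ 21   (sulfur mass)
  5.26x1 + 5.34x2 ≥ 11.79   (energy)
  x1 ≤ 3.6
  x1, x2 ≥ 0.
Both inputs are positive at the optimum. There the sulfur mass and energy constraints are tight.
That vertex is x1 = 1.5609, x2 = 0.67031.
Hence cost = 133.19·1.5609 + 81.17·0.67031 = $262.3053.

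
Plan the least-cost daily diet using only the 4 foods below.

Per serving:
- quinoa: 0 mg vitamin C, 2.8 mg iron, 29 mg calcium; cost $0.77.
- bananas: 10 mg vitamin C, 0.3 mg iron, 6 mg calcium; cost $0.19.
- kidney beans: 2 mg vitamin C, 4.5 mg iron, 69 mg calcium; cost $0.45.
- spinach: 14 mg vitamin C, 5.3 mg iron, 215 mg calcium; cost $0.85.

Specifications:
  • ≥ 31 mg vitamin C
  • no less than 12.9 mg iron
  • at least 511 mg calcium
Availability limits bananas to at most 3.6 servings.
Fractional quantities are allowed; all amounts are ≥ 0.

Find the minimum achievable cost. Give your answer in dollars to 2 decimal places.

This is a linear program. Let x1 = servings of quinoa, x2 = servings of bananas, x3 = servings of kidney beans, x4 = servings of spinach.
min 0.77x1 + 0.19x2 + 0.45x3 + 0.85x4 subject to:
  10x2 + 2x3 + 14x4 ≥ 31   (vitamin C)
  2.8x1 + 0.3x2 + 4.5x3 + 5.3x4 ≥ 12.9   (iron)
  29x1 + 6x2 + 69x3 + 215x4 ≥ 511   (calcium)
  x2 ≤ 3.6
  x1, x2, x3, x4 ≥ 0.
The minimum-cost mix takes nothing from quinoa, bananas — only kidney beans, spinach. There the iron and calcium constraints are tight.
So kidney beans = 0.1083 servings, spinach = 2.342 servings.
Objective = 0.45·0.1083 + 0.85·2.342 = 2.0394.

$2.04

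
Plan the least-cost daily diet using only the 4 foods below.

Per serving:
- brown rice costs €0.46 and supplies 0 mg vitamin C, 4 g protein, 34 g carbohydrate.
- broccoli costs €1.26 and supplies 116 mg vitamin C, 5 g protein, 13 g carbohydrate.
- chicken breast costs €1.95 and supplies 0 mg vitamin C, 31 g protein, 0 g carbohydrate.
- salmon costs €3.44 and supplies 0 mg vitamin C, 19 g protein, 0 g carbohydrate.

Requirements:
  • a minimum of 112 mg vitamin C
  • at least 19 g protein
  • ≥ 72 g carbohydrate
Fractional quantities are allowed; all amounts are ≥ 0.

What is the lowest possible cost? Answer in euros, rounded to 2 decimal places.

Treat it as an LP. Let x1 = servings of brown rice, x2 = servings of broccoli, x3 = servings of chicken breast, x4 = servings of salmon.
Minimise 0.46x1 + 1.26x2 + 1.95x3 + 3.44x4 subject to:
  116x2 ≥ 112   (vitamin C)
  4x1 + 5x2 + 31x3 + 19x4 ≥ 19   (protein)
  34x1 + 13x2 ≥ 72   (carbohydrate)
  x1, x2, x3, x4 ≥ 0.
The cheapest feasible vertex uses only brown rice, broccoli, chicken breast; salmon is not used. Binding constraints: vitamin C, protein, carbohydrate.
So brown rice = 1.748 servings, broccoli = 0.9655 servings, chicken breast = 0.2316 servings.
Objective = 0.46·1.748 + 1.26·0.9655 + 1.95·0.2316 = 2.4722.

€2.47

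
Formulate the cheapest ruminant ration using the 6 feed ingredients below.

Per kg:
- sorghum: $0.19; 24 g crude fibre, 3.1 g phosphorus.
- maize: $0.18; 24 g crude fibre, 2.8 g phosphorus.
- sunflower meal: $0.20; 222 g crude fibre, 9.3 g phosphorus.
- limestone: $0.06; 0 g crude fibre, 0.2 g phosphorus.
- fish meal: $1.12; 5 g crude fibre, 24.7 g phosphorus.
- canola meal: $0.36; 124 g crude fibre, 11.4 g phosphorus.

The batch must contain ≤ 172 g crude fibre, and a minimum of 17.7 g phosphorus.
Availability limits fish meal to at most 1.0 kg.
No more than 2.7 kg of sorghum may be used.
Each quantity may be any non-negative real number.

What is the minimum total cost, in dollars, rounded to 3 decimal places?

$0.585

Let x1 = kg of sorghum, x2 = kg of maize, x3 = kg of sunflower meal, x4 = kg of limestone, x5 = kg of fish meal, x6 = kg of canola meal.
min 0.19x1 + 0.18x2 + 0.2x3 + 0.06x4 + 1.12x5 + 0.36x6 s.t.:
  24x1 + 24x2 + 222x3 + 5x5 + 124x6 ≤ 172   (crude fibre)
  3.1x1 + 2.8x2 + 9.3x3 + 0.2x4 + 24.7x5 + 11.4x6 ≥ 17.7   (phosphorus)
  x5 ≤ 1
  x1 ≤ 2.7
  x1, x2, x3, x4, x5, x6 ≥ 0.
The cheapest feasible vertex uses only fish meal, canola meal; sorghum, maize, sunflower meal, limestone are not used. The crude fibre and phosphorus requirements are met with equality.
Solving gives x5 = 0.07785, x6 = 1.384.
Hence cost = 1.12·0.07785 + 0.36·1.384 = $0.58543.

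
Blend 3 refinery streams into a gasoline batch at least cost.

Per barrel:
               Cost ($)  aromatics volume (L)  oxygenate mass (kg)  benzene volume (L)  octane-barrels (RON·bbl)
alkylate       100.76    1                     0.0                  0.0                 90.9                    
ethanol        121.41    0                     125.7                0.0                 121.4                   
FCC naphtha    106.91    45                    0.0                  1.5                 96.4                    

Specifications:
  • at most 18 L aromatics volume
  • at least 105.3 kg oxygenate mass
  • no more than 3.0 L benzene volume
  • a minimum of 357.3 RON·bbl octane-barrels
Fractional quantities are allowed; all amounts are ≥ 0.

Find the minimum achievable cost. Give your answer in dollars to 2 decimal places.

$357.33

This is a linear program. Let x1 = barrels of alkylate, x2 = barrels of ethanol, x3 = barrels of FCC naphtha.
Minimise 100.76x1 + 121.41x2 + 106.91x3 s.t.:
  1x1 + 45x3 ≤ 18   (aromatics volume)
  125.7x2 ≥ 105.3   (oxygenate mass)
  1.5x3 ≤ 3   (benzene volume)
  90.9x1 + 121.4x2 + 96.4x3 ≥ 357.3   (octane-barrels)
  x1, x2, x3 ≥ 0.
At the optimum only ethanol is positive (alkylate, FCC naphtha = 0). There the octane-barrels constraint is tight.
That vertex is x2 = 2.9432.
Hence cost = 121.41·2.9432 = $357.3339.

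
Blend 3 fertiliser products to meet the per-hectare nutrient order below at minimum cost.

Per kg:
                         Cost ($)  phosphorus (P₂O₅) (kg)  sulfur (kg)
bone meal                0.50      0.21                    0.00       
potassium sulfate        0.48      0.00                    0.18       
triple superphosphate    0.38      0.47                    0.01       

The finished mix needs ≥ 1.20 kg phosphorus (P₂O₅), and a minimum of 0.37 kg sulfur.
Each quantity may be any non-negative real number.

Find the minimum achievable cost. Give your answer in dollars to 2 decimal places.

$1.89

This is a linear program. Let x1 = kg of bone meal, x2 = kg of potassium sulfate, x3 = kg of triple superphosphate.
min 0.5x1 + 0.48x2 + 0.38x3 subject to:
  0.21x1 + 0.47x3 ≥ 1.2   (phosphorus (P₂O₅))
  0.18x2 + 0.01x3 ≥ 0.37   (sulfur)
  x1, x2, x3 ≥ 0.
The cheapest feasible vertex uses only potassium sulfate, triple superphosphate; bone meal is not used. There the phosphorus (P₂O₅) and sulfur constraints are tight.
Solving gives x2 = 1.914, x3 = 2.553.
Hence cost = 0.48·1.914 + 0.38·2.553 = $1.8889.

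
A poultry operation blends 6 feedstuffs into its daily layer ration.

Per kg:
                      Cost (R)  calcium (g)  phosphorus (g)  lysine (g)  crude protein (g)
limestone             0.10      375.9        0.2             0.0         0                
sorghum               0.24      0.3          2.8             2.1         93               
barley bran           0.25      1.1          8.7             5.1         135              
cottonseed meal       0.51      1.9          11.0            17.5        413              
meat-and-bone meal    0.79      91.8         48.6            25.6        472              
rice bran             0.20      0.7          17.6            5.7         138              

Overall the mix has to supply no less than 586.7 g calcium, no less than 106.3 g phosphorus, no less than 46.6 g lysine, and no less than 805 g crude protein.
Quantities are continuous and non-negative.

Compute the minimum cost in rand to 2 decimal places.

R1.63

Let x1 = kg of limestone, x2 = kg of sorghum, x3 = kg of barley bran, x4 = kg of cottonseed meal, x5 = kg of meat-and-bone meal, x6 = kg of rice bran.
Minimize 0.1x1 + 0.24x2 + 0.25x3 + 0.51x4 + 0.79x5 + 0.2x6 with:
  375.9x1 + 0.3x2 + 1.1x3 + 1.9x4 + 91.8x5 + 0.7x6 ≥ 586.7   (calcium)
  0.2x1 + 2.8x2 + 8.7x3 + 11x4 + 48.6x5 + 17.6x6 ≥ 106.3   (phosphorus)
  2.1x2 + 5.1x3 + 17.5x4 + 25.6x5 + 5.7x6 ≥ 46.6   (lysine)
  93x2 + 135x3 + 413x4 + 472x5 + 138x6 ≥ 805   (crude protein)
  x1, x2, x3, x4, x5, x6 ≥ 0.
At the optimum only limestone, meat-and-bone meal, rice bran are positive (sorghum, barley bran, cottonseed meal = 0). Binding constraints: calcium, phosphorus, lysine.
Optimal quantities: limestone = 1.252 kg, meat-and-bone meal = 1.243 kg, rice bran = 2.594 kg.
Objective = 0.1·1.252 + 0.79·1.243 + 0.2·2.594 = 1.6260.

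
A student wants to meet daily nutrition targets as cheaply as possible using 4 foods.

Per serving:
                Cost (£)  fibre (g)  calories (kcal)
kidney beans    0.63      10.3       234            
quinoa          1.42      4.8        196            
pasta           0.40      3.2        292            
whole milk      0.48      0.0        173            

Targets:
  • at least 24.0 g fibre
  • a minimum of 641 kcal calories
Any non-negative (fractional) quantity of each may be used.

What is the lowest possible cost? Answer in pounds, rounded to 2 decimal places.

Let x1 = servings of kidney beans, x2 = servings of quinoa, x3 = servings of pasta, x4 = servings of whole milk.
Minimize 0.63x1 + 1.42x2 + 0.4x3 + 0.48x4 subject to:
  10.3x1 + 4.8x2 + 3.2x3 ≥ 24   (fibre)
  234x1 + 196x2 + 292x3 + 173x4 ≥ 641   (calories)
  x1, x2, x3, x4 ≥ 0.
At the optimum only kidney beans, pasta are positive (quinoa, whole milk = 0). There the fibre and calories constraints are tight.
That vertex is x1 = 2.194, x3 = 0.4366.
Hence cost = 0.63·2.194 + 0.4·0.4366 = £1.5569.

£1.56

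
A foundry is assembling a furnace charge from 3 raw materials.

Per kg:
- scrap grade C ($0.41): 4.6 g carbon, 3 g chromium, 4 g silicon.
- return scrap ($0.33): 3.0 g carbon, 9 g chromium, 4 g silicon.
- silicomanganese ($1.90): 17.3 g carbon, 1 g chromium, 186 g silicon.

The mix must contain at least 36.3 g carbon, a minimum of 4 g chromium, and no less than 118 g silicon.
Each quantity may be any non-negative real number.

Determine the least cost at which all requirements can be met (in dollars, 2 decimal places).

Let x1 = kg of scrap grade C, x2 = kg of return scrap, x3 = kg of silicomanganese.
Minimize 0.41x1 + 0.33x2 + 1.9x3 s.t.:
  4.6x1 + 3x2 + 17.3x3 ≥ 36.3   (carbon)
  3x1 + 9x2 + 1x3 ≥ 4   (chromium)
  4x1 + 4x2 + 186x3 ≥ 118   (silicon)
  x1, x2, x3 ≥ 0.
The cheapest feasible vertex uses only scrap grade C, silicomanganese; return scrap is not used. Binding constraints: carbon and silicon.
Optimal quantities: scrap grade C = 5.99 kg, silicomanganese = 0.5056 kg.
Cost = 0.41·5.99 + 1.9·0.5056 = 3.4165.

$3.42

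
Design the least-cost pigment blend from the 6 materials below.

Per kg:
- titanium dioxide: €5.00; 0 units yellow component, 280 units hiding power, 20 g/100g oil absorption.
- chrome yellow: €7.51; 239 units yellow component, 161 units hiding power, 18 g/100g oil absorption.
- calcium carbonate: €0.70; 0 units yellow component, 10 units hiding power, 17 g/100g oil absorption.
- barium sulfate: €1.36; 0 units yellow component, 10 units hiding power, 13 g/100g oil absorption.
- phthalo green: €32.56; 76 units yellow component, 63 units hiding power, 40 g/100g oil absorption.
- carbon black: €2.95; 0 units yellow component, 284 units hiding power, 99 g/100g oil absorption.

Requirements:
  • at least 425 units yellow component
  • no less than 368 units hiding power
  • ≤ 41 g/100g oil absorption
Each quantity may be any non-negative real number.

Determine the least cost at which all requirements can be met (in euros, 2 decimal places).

Treat it as an LP. Let x1 = kg of titanium dioxide, x2 = kg of chrome yellow, x3 = kg of calcium carbonate, x4 = kg of barium sulfate, x5 = kg of phthalo green, x6 = kg of carbon black.
Minimize 5x1 + 7.51x2 + 0.7x3 + 1.36x4 + 32.56x5 + 2.95x6 with:
  239x2 + 76x5 ≥ 425   (yellow component)
  280x1 + 161x2 + 10x3 + 10x4 + 63x5 + 284x6 ≥ 368   (hiding power)
  20x1 + 18x2 + 17x3 + 13x4 + 40x5 + 99x6 ≤ 41   (oil absorption)
  x1, x2, x3, x4, x5, x6 ≥ 0.
The minimum-cost mix takes nothing from calcium carbonate, barium sulfate, phthalo green — only titanium dioxide, chrome yellow, carbon black. Binding constraints: yellow component, hiding power, oil absorption.
That vertex is x1 = 0.2511, x2 = 1.778, x6 = 0.04009.
Objective = 5·0.2511 + 7.51·1.778 + 2.95·0.04009 = 14.7265.

€14.73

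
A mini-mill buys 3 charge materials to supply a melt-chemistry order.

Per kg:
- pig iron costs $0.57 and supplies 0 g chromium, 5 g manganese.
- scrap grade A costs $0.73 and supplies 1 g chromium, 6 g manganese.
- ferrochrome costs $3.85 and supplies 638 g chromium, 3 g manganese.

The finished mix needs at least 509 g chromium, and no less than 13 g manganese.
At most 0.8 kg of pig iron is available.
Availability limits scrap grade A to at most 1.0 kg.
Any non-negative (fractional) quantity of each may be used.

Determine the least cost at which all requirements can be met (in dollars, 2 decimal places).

$5.04

Set it up as a linear program. Let x1 = kg of pig iron, x2 = kg of scrap grade A, x3 = kg of ferrochrome.
Minimise 0.57x1 + 0.73x2 + 3.85x3 with:
  1x2 + 638x3 ≥ 509   (chromium)
  5x1 + 6x2 + 3x3 ≥ 13   (manganese)
  x1 ≤ 0.8
  x2 ≤ 1
  x1, x2, x3 ≥ 0.
The optimal mix uses every input. There the manganese, the pig iron cap, the scrap grade A cap constraints are tight.
So pig iron = 0.8 kg, scrap grade A = 1 kg, ferrochrome = 1 kg.
Total cost: 0.57·0.8 + 0.73·1 + 3.85·1 = 5.0360.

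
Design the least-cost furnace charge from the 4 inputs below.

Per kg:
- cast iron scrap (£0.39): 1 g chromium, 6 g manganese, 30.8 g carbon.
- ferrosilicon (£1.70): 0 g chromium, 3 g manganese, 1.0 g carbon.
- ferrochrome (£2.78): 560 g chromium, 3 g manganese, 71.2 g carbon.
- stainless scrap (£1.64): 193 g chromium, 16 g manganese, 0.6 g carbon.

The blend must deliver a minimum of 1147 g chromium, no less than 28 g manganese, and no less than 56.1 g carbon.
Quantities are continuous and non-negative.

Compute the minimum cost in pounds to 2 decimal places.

£6.69

Treat it as an LP. Let x1 = kg of cast iron scrap, x2 = kg of ferrosilicon, x3 = kg of ferrochrome, x4 = kg of stainless scrap.
Minimise 0.39x1 + 1.7x2 + 2.78x3 + 1.64x4 s.t.:
  1x1 + 560x3 + 193x4 ≥ 1147   (chromium)
  6x1 + 3x2 + 3x3 + 16x4 ≥ 28   (manganese)
  30.8x1 + 1x2 + 71.2x3 + 0.6x4 ≥ 56.1   (carbon)
  x1, x2, x3, x4 ≥ 0.
The cheapest feasible vertex uses only ferrochrome, stainless scrap; cast iron scrap, ferrosilicon are not used. Binding constraints: chromium and manganese.
Optimal quantities: ferrochrome = 1.545 kg, stainless scrap = 1.46 kg.
Cost = 2.78·1.545 + 1.64·1.46 = 6.6895.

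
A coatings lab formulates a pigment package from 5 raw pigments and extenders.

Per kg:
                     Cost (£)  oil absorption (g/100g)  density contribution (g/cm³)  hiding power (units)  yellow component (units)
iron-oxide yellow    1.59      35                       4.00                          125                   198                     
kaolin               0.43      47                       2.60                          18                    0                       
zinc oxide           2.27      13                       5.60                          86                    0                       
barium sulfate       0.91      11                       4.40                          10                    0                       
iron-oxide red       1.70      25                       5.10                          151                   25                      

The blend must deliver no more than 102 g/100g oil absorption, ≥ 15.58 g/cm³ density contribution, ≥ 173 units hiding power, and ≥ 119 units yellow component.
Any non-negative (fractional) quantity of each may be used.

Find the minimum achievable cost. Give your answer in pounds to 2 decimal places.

£3.80

Set it up as a linear program. Let x1 = kg of iron-oxide yellow, x2 = kg of kaolin, x3 = kg of zinc oxide, x4 = kg of barium sulfate, x5 = kg of iron-oxide red.
min 1.59x1 + 0.43x2 + 2.27x3 + 0.91x4 + 1.7x5 with:
  35x1 + 47x2 + 13x3 + 11x4 + 25x5 ≤ 102   (oil absorption)
  4x1 + 2.6x2 + 5.6x3 + 4.4x4 + 5.1x5 ≥ 15.58   (density contribution)
  125x1 + 18x2 + 86x3 + 10x4 + 151x5 ≥ 173   (hiding power)
  198x1 + 25x5 ≥ 119   (yellow component)
  x1, x2, x3, x4, x5 ≥ 0.
The minimum-cost mix takes nothing from zinc oxide — only iron-oxide yellow, kaolin, barium sulfate, iron-oxide red. There the oil absorption, density contribution, hiding power, yellow component constraints are tight.
That vertex is x1 = 0.5456, x2 = 1.087, x4 = 1.894, x5 = 0.4391.
Objective = 1.59·0.5456 + 0.43·1.087 + 0.91·1.894 + 1.7·0.4391 = 3.8049.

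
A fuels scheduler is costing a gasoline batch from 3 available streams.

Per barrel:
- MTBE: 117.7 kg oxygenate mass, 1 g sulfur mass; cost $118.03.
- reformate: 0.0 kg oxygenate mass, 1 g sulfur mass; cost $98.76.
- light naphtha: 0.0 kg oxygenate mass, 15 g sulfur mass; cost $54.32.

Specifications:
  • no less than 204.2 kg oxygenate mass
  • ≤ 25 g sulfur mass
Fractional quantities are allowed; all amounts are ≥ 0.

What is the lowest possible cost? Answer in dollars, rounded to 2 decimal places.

This is a linear program. Let x1 = barrels of MTBE, x2 = barrels of reformate, x3 = barrels of light naphtha.
Minimize 118.03x1 + 98.76x2 + 54.32x3 subject to:
  117.7x1 ≥ 204.2   (oxygenate mass)
  1x1 + 1x2 + 15x3 ≤ 25   (sulfur mass)
  x1, x2, x3 ≥ 0.
The minimum-cost mix takes nothing from reformate, light naphtha — only MTBE. Binding constraint: oxygenate mass.
So MTBE = 1.7349 barrels.
Cost = 118.03·1.7349 = 204.7702.

$204.77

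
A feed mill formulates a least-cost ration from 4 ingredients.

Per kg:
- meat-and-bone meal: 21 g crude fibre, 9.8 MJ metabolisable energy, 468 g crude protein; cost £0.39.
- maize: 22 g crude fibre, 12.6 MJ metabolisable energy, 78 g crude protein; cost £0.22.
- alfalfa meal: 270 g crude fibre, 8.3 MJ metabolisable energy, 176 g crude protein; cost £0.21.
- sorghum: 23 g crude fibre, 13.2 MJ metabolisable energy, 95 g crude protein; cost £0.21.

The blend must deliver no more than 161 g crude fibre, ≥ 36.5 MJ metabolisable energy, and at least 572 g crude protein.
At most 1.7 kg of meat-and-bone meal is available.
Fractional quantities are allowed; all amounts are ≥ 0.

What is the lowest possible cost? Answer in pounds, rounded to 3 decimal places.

£0.763

Let x1 = kg of meat-and-bone meal, x2 = kg of maize, x3 = kg of alfalfa meal, x4 = kg of sorghum.
min 0.39x1 + 0.22x2 + 0.21x3 + 0.21x4 with:
  21x1 + 22x2 + 270x3 + 23x4 ≤ 161   (crude fibre)
  9.8x1 + 12.6x2 + 8.3x3 + 13.2x4 ≥ 36.5   (metabolisable energy)
  468x1 + 78x2 + 176x3 + 95x4 ≥ 572   (crude protein)
  x1 ≤ 1.7
  x1, x2, x3, x4 ≥ 0.
The minimum-cost mix takes nothing from maize, alfalfa meal — only meat-and-bone meal, sorghum. The metabolisable energy and crude protein requirements are met with equality.
That vertex is x1 = 0.7782, x4 = 2.187.
Hence cost = 0.39·0.7782 + 0.21·2.187 = £0.76277.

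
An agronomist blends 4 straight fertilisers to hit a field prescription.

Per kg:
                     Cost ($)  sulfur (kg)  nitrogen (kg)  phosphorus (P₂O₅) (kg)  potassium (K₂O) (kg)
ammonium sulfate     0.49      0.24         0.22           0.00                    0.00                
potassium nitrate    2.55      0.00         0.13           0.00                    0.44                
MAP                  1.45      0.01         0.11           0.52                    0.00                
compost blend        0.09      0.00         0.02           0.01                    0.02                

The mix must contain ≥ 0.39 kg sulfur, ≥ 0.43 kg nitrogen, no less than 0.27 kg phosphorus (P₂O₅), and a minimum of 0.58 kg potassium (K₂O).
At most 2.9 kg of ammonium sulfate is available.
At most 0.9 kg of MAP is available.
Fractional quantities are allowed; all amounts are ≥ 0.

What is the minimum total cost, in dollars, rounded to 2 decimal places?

Let x1 = kg of ammonium sulfate, x2 = kg of potassium nitrate, x3 = kg of MAP, x4 = kg of compost blend.
Minimise 0.49x1 + 2.55x2 + 1.45x3 + 0.09x4 with:
  0.24x1 + 0.01x3 ≥ 0.39   (sulfur)
  0.22x1 + 0.13x2 + 0.11x3 + 0.02x4 ≥ 0.43   (nitrogen)
  0.52x3 + 0.01x4 ≥ 0.27   (phosphorus (P₂O₅))
  0.44x2 + 0.02x4 ≥ 0.58   (potassium (K₂O))
  x1 ≤ 2.9
  x3 ≤ 0.9
  x1, x2, x3, x4 ≥ 0.
The cheapest feasible vertex uses only ammonium sulfate, compost blend; potassium nitrate, MAP are not used. The sulfur and potassium (K₂O) requirements are met with equality.
Optimal quantities: ammonium sulfate = 1.625 kg, compost blend = 29 kg.
Objective = 0.49·1.625 + 0.09·29 = 3.4063.

$3.41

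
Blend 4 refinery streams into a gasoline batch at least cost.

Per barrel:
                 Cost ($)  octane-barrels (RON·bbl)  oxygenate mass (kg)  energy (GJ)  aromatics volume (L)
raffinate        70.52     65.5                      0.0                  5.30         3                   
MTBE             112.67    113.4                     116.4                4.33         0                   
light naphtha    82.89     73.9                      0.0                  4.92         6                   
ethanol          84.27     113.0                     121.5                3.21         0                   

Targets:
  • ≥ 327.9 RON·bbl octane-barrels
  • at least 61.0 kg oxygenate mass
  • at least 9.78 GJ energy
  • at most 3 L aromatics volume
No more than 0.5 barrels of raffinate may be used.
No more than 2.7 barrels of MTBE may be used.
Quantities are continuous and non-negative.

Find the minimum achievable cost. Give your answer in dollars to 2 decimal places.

Set it up as a linear program. Let x1 = barrels of raffinate, x2 = barrels of MTBE, x3 = barrels of light naphtha, x4 = barrels of ethanol.
Minimize 70.52x1 + 112.67x2 + 82.89x3 + 84.27x4 subject to:
  65.5x1 + 113.4x2 + 73.9x3 + 113x4 ≥ 327.9   (octane-barrels)
  116.4x2 + 121.5x4 ≥ 61   (oxygenate mass)
  5.3x1 + 4.33x2 + 4.92x3 + 3.21x4 ≥ 9.78   (energy)
  3x1 + 6x3 ≤ 3   (aromatics volume)
  x1 ≤ 0.5
  x2 ≤ 2.7
  x1, x2, x3, x4 ≥ 0.
At the optimum only raffinate, ethanol are positive (MTBE, light naphtha = 0). The octane-barrels and energy requirements are met with equality.
Optimal quantities: raffinate = 0.13529 barrels, ethanol = 2.8233 barrels.
Total cost: 70.52·0.13529 + 84.27·2.8233 = 247.4601.

$247.46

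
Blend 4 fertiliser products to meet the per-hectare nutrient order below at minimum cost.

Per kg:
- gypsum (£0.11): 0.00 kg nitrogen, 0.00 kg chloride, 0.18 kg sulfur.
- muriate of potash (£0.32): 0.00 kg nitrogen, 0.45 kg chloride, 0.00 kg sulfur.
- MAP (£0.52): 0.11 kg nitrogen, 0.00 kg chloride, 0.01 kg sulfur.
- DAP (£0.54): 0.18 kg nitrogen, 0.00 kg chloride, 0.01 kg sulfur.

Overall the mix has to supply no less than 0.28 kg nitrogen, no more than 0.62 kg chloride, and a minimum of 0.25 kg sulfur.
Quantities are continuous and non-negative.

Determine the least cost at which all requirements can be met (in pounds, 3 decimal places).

Set it up as a linear program. Let x1 = kg of gypsum, x2 = kg of muriate of potash, x3 = kg of MAP, x4 = kg of DAP.
Minimize 0.11x1 + 0.32x2 + 0.52x3 + 0.54x4 subject to:
  0.11x3 + 0.18x4 ≥ 0.28   (nitrogen)
  0.45x2 ≤ 0.62   (chloride)
  0.18x1 + 0.01x3 + 0.01x4 ≥ 0.25   (sulfur)
  x1, x2, x3, x4 ≥ 0.
The cheapest feasible vertex uses only gypsum, DAP; muriate of potash, MAP are not used. The nitrogen and sulfur requirements are met with equality.
Optimal quantities: gypsum = 1.302 kg, DAP = 1.556 kg.
Hence cost = 0.11·1.302 + 0.54·1.556 = £0.98346.

£0.983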